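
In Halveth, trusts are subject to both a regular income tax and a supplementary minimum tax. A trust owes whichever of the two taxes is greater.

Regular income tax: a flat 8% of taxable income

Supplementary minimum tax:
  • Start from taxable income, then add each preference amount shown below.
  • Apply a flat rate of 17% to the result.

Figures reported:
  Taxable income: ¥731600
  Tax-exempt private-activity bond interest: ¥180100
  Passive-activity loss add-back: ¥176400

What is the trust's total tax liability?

¥184977

Supplementary minimum tax:
  Adjusted income: ¥731600 + ¥180100 + ¥176400 = ¥1088100
  ¥1088100 × 17% = ¥184977

Regular income tax:
  ¥731600 × 8% = ¥58528

¥184977 > ¥58528, so the supplementary minimum tax is the binding amount.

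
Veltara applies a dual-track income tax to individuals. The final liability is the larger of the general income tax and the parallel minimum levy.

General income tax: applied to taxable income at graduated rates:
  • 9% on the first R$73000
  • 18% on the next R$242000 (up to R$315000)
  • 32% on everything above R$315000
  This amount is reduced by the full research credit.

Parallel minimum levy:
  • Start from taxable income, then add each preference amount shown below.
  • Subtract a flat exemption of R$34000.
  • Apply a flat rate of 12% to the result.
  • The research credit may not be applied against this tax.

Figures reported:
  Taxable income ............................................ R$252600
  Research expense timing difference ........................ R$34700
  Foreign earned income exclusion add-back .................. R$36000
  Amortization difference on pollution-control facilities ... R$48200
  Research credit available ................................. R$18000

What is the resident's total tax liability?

Parallel minimum levy:
  Adjusted income: R$252600 + R$34700 + R$36000 + R$48200 = R$371500
  Less exemption R$34000 → base R$337500
  R$337500 × 12% = R$40500

General income tax:
  R$73000 × 9% = R$6570
  R$179600 × 18% = R$32328
  → R$38898
  Less research credit R$18000 → R$20898

R$40500 > R$20898, so the parallel minimum levy is the binding amount.

R$40500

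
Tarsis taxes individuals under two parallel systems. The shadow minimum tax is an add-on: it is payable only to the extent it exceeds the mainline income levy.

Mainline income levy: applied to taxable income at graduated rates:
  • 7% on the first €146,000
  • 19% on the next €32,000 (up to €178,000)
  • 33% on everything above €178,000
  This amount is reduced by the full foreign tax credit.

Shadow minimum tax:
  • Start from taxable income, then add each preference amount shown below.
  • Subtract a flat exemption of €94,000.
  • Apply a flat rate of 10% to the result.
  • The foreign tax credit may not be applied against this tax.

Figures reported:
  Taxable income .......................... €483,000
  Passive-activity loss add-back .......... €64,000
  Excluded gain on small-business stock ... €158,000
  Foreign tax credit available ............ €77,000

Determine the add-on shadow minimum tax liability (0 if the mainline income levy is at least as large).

Shadow minimum tax:
  Adjusted income: €483,000 + €64,000 + €158,000 = €705,000
  Less exemption €94,000 → base €611,000
  €611,000 × 10% = €61,100

Mainline income levy:
  €146,000 × 7% = €10,220
  €32,000 × 19% = €6,080
  €305,000 × 33% = €100,650
  → €116,950
  Less foreign tax credit €77,000 → €39,950

Excess of shadow minimum tax over mainline income levy: €61,100 − €39,950 = €21,150.

€21,150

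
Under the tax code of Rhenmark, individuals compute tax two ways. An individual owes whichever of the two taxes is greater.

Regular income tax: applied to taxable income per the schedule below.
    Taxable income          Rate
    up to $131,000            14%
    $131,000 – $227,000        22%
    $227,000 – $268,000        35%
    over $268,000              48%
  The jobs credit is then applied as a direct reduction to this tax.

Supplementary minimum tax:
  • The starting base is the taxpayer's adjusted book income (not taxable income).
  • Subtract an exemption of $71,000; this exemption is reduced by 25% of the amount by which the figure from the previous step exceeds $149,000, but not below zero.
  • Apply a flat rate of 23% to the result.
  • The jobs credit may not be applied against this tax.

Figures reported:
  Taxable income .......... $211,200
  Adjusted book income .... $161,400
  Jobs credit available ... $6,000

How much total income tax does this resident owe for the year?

$29,984

Supplementary minimum tax:
  Base (adjusted book income): $161,400
  Exemption: $71,000 − 25% × ($161,400 − $149,000) = $71,000 − $3,100 = $67,900
  Base: $161,400 − $67,900 = $93,500
  $93,500 × 23% = $21,505

Regular income tax:
  $131,000 × 14% = $18,340
  $80,200 × 22% = $17,644
  → $35,984
  Less jobs credit $6,000 → $29,984

$29,984 > $21,505, so the regular income tax governs.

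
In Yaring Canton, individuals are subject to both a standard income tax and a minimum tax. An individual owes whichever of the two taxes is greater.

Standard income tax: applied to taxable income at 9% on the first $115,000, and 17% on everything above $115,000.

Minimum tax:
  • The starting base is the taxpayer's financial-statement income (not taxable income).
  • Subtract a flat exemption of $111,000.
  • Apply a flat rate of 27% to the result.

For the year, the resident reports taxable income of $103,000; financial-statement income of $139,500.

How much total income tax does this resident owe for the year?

$9,270

Minimum tax:
  Base (financial-statement income): $139,500
  Less exemption $111,000 → base $28,500
  $28,500 × 27% = $7,695

Standard income tax:
  $103,000 × 9% = $9,270

$9,270 > $7,695, so the standard income tax governs.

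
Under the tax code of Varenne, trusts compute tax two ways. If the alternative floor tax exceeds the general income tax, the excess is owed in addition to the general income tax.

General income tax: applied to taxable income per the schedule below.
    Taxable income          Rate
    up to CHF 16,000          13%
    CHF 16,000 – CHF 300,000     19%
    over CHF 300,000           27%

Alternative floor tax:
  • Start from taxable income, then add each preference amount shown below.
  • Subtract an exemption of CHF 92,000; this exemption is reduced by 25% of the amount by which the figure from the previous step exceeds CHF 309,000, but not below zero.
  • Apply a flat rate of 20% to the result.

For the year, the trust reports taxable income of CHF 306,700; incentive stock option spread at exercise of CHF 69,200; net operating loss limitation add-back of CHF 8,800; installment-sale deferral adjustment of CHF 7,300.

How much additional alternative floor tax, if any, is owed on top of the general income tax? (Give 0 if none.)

Alternative floor tax:
  Adjusted income: CHF 306,700 + CHF 69,200 + CHF 8,800 + CHF 7,300 = CHF 392,000
  Exemption: CHF 92,000 − 25% × (CHF 392,000 − CHF 309,000) = CHF 92,000 − CHF 20,750 = CHF 71,250
  Base: CHF 392,000 − CHF 71,250 = CHF 320,750
  CHF 320,750 × 20% = CHF 64,150

General income tax:
  CHF 16,000 × 13% = CHF 2,080
  CHF 284,000 × 19% = CHF 53,960
  CHF 6,700 × 27% = CHF 1,809
  → CHF 57,849

Excess of alternative floor tax over general income tax: CHF 64,150 − CHF 57,849 = CHF 6,301.

CHF 6,301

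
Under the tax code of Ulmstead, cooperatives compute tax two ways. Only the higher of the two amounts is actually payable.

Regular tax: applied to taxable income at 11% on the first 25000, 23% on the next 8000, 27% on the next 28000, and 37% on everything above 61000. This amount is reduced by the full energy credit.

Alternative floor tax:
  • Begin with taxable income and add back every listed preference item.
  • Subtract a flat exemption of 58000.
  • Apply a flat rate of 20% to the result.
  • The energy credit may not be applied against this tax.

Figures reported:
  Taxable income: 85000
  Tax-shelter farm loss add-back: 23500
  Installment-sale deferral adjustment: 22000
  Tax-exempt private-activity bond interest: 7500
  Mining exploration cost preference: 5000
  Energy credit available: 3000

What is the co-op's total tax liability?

18030

Alternative floor tax:
  Adjusted income: 85000 + 23500 + 22000 + 7500 + 5000 = 143000
  Less exemption 58000 → base 85000
  85000 × 20% = 17000

Regular tax:
  25000 × 11% = 2750
  8000 × 23% = 1840
  28000 × 27% = 7560
  24000 × 37% = 8880
  → 21030
  Less energy credit 3000 → 18030

18030 > 17000, so the regular tax governs.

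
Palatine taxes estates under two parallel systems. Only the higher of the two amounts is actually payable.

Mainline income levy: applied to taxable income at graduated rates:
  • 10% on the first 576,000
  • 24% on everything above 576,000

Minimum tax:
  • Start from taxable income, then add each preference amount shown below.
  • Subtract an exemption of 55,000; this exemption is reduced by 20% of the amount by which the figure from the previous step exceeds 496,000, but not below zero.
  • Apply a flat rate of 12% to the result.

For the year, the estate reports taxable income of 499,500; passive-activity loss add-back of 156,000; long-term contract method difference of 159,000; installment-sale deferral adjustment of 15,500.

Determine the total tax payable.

Minimum tax:
  Adjusted income: 499,500 + 156,000 + 159,000 + 15,500 = 830,000
  Exemption: 20% × (830,000 − 496,000) = 66,800 ≥ 55,000, so the exemption is fully phased out
  Base: 830,000 − 0 = 830,000
  830,000 × 12% = 99,600

Mainline income levy:
  499,500 × 10% = 49,950

99,600 > 49,950, so the minimum tax is the binding amount.

99,600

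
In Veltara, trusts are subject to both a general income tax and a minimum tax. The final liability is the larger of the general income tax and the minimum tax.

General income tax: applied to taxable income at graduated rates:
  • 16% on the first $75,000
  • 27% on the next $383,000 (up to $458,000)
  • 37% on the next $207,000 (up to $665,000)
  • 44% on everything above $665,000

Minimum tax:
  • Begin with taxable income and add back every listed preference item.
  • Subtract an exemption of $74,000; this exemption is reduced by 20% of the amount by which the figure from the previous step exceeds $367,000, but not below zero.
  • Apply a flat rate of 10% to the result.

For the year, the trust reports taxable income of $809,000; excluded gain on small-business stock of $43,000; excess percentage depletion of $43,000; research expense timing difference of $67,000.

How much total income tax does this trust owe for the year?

$255,360

Minimum tax:
  Adjusted income: $809,000 + $43,000 + $43,000 + $67,000 = $962,000
  Exemption: 20% × ($962,000 − $367,000) = $119,000 ≥ $74,000, so the exemption is fully phased out
  Base: $962,000 − $0 = $962,000
  $962,000 × 10% = $96,200

General income tax:
  $75,000 × 16% = $12,000
  $383,000 × 27% = $103,410
  $207,000 × 37% = $76,590
  $144,000 × 44% = $63,360
  → $255,360

$255,360 > $96,200, so the general income tax governs.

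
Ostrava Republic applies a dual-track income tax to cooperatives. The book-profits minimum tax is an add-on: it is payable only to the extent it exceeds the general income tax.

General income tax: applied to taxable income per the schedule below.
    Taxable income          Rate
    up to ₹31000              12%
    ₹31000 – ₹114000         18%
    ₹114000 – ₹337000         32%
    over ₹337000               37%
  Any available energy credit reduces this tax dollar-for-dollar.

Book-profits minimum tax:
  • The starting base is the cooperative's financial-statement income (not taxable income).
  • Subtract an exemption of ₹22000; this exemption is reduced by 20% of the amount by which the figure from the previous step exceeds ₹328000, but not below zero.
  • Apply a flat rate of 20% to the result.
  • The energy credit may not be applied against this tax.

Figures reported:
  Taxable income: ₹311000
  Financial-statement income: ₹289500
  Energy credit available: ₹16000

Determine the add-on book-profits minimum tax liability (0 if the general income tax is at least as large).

General income tax:
  ₹31000 × 12% = ₹3720
  ₹83000 × 18% = ₹14940
  ₹197000 × 32% = ₹63040
  → ₹81700
  Less energy credit ₹16000 → ₹65700

Book-profits minimum tax:
  Base (financial-statement income): ₹289500
  Exemption: ₹289500 ≤ ₹328000, so full ₹22000 applies
  Base: ₹289500 − ₹22000 = ₹267500
  ₹267500 × 20% = ₹53500

₹53500 ≤ ₹65700, so no add-on is due.

₹0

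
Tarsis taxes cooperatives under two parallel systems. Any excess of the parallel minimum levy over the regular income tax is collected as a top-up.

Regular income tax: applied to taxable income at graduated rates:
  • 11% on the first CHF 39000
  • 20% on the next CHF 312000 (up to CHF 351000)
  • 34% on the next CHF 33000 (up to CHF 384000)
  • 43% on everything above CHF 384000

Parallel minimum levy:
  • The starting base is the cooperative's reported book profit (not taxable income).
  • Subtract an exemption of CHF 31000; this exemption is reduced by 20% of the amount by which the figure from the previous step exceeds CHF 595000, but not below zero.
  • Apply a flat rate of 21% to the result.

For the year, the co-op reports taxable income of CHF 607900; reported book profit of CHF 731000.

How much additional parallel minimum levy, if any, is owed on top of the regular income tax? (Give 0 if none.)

CHF 0

Regular income tax:
  CHF 39000 × 11% = CHF 4290
  CHF 312000 × 20% = CHF 62400
  CHF 33000 × 34% = CHF 11220
  CHF 223900 × 43% = CHF 96277
  → CHF 174187

Parallel minimum levy:
  Base (reported book profit): CHF 731000
  Exemption: CHF 31000 − 20% × (CHF 731000 − CHF 595000) = CHF 31000 − CHF 27200 = CHF 3800
  Base: CHF 731000 − CHF 3800 = CHF 727200
  CHF 727200 × 21% = CHF 152712

CHF 152712 ≤ CHF 174187, so no add-on is due.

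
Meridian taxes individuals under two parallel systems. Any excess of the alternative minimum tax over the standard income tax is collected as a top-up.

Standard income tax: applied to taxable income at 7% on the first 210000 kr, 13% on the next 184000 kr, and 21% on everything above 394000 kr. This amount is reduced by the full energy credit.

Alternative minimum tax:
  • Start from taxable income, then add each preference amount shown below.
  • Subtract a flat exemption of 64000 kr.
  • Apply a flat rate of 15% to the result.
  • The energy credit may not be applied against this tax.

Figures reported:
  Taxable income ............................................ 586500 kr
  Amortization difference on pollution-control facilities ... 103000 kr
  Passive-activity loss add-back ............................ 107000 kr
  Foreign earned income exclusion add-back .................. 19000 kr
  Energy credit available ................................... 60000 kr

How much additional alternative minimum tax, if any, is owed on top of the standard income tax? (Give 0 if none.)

Alternative minimum tax:
  Adjusted income: 586500 kr + 103000 kr + 107000 kr + 19000 kr = 815500 kr
  Less exemption 64000 kr → base 751500 kr
  751500 kr × 15% = 112725 kr

Standard income tax:
  210000 kr × 7% = 14700 kr
  184000 kr × 13% = 23920 kr
  192500 kr × 21% = 40425 kr
  → 79045 kr
  Less energy credit 60000 kr → 19045 kr

Excess of alternative minimum tax over standard income tax: 112725 kr − 19045 kr = 93680 kr.

93680 kr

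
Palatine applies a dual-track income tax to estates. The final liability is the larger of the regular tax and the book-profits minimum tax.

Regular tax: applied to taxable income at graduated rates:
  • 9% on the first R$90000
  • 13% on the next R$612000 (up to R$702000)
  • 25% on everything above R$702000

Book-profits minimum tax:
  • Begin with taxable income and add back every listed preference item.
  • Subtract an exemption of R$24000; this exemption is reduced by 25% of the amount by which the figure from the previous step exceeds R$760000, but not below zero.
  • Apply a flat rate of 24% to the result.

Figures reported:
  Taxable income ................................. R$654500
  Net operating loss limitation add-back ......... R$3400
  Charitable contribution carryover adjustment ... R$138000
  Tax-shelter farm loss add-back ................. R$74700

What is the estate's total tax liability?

Book-profits minimum tax:
  Adjusted income: R$654500 + R$3400 + R$138000 + R$74700 = R$870600
  Exemption: 25% × (R$870600 − R$760000) = R$27650 ≥ R$24000, so the exemption is fully phased out
  Base: R$870600 − R$0 = R$870600
  R$870600 × 24% = R$208944

Regular tax:
  R$90000 × 9% = R$8100
  R$564500 × 13% = R$73385
  → R$81485

R$208944 > R$81485, so the book-profits minimum tax is the binding amount.

R$208944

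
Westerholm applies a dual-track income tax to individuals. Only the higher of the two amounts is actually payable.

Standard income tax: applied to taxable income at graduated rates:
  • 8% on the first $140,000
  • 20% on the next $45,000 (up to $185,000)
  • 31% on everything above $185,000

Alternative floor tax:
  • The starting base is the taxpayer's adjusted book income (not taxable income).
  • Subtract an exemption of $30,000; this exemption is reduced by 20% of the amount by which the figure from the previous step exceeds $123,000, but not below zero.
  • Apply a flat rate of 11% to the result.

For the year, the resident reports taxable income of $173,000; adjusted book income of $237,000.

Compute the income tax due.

$25,278

Alternative floor tax:
  Base (adjusted book income): $237,000
  Exemption: $30,000 − 20% × ($237,000 − $123,000) = $30,000 − $22,800 = $7,200
  Base: $237,000 − $7,200 = $229,800
  $229,800 × 11% = $25,278

Standard income tax:
  $140,000 × 8% = $11,200
  $33,000 × 20% = $6,600
  → $17,800

$25,278 > $17,800, so the alternative floor tax is the binding amount.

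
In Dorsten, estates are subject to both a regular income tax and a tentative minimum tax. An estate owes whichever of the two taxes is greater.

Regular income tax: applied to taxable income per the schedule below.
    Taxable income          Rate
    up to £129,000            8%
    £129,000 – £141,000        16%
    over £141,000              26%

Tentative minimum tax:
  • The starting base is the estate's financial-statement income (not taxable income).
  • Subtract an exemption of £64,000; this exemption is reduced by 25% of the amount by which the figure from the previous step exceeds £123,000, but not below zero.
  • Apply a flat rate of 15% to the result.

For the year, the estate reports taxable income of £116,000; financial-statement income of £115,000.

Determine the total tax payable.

£9,280

Tentative minimum tax:
  Base (financial-statement income): £115,000
  Exemption: £115,000 ≤ £123,000, so full £64,000 applies
  Base: £115,000 − £64,000 = £51,000
  £51,000 × 15% = £7,650

Regular income tax:
  £116,000 × 8% = £9,280

£9,280 > £7,650, so the regular income tax governs.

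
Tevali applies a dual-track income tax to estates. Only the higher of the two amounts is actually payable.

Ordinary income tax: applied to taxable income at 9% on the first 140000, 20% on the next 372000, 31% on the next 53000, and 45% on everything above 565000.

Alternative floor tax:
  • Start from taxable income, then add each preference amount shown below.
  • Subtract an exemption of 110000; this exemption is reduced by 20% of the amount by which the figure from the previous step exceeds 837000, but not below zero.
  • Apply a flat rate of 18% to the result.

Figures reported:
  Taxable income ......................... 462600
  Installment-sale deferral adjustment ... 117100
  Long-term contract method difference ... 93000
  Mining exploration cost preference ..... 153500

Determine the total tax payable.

128916

Alternative floor tax:
  Adjusted income: 462600 + 117100 + 93000 + 153500 = 826200
  Exemption: 826200 ≤ 837000, so full 110000 applies
  Base: 826200 − 110000 = 716200
  716200 × 18% = 128916

Ordinary income tax:
  140000 × 9% = 12600
  322600 × 20% = 64520
  → 77120

128916 > 77120, so the alternative floor tax is the binding amount.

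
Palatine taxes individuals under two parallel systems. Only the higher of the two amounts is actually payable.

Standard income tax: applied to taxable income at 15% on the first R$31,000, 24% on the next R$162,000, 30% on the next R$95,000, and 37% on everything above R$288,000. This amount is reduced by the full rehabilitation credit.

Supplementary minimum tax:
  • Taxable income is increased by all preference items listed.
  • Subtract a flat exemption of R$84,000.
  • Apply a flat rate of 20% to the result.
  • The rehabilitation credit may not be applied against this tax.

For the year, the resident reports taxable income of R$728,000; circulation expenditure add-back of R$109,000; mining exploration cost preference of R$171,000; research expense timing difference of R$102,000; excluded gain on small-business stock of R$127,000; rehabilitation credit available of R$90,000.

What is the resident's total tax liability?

R$230,600

Standard income tax:
  R$31,000 × 15% = R$4,650
  R$162,000 × 24% = R$38,880
  R$95,000 × 30% = R$28,500
  R$440,000 × 37% = R$162,800
  → R$234,830
  Less rehabilitation credit R$90,000 → R$144,830

Supplementary minimum tax:
  Adjusted income: R$728,000 + R$109,000 + R$171,000 + R$102,000 + R$127,000 = R$1,237,000
  Less exemption R$84,000 → base R$1,153,000
  R$1,153,000 × 20% = R$230,600

R$230,600 > R$144,830, so the supplementary minimum tax is the binding amount.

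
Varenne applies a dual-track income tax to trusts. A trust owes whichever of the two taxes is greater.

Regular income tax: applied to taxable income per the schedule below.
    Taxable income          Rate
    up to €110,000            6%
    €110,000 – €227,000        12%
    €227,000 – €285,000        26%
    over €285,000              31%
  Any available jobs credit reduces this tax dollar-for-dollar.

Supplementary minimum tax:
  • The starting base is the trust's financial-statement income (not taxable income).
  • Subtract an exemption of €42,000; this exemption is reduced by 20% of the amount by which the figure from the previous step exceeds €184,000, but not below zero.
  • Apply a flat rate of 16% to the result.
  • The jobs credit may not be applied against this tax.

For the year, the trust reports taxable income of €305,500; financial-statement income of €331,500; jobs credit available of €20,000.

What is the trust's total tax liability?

€51,040

Supplementary minimum tax:
  Base (financial-statement income): €331,500
  Exemption: €42,000 − 20% × (€331,500 − €184,000) = €42,000 − €29,500 = €12,500
  Base: €331,500 − €12,500 = €319,000
  €319,000 × 16% = €51,040

Regular income tax:
  €110,000 × 6% = €6,600
  €117,000 × 12% = €14,040
  €58,000 × 26% = €15,080
  €20,500 × 31% = €6,355
  → €42,075
  Less jobs credit €20,000 → €22,075

€51,040 > €22,075, so the supplementary minimum tax is the binding amount.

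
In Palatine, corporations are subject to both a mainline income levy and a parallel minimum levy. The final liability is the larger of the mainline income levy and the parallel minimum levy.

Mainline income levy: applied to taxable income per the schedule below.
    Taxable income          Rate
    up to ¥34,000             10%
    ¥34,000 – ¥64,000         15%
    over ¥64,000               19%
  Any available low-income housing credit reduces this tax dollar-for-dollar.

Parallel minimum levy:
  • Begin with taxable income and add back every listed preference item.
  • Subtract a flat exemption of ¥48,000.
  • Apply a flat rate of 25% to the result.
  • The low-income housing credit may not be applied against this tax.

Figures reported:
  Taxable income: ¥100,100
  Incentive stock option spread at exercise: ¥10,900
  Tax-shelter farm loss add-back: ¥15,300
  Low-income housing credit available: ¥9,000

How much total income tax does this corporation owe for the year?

Mainline income levy:
  ¥34,000 × 10% = ¥3,400
  ¥30,000 × 15% = ¥4,500
  ¥36,100 × 19% = ¥6,859
  → ¥14,759
  Less low-income housing credit ¥9,000 → ¥5,759

Parallel minimum levy:
  Adjusted income: ¥100,100 + ¥10,900 + ¥15,300 = ¥126,300
  Less exemption ¥48,000 → base ¥78,300
  ¥78,300 × 25% = ¥19,575

¥19,575 > ¥5,759, so the parallel minimum levy is the binding amount.

¥19,575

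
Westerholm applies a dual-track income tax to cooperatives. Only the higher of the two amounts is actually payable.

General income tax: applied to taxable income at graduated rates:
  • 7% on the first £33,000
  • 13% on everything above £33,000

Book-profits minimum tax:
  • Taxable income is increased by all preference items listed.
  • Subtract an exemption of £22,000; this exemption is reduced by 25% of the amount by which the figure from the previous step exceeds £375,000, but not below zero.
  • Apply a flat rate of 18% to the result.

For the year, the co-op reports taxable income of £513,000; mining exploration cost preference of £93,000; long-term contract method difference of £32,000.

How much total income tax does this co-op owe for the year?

Book-profits minimum tax:
  Adjusted income: £513,000 + £93,000 + £32,000 = £638,000
  Exemption: 25% × (£638,000 − £375,000) = £65,750 ≥ £22,000, so the exemption is fully phased out
  Base: £638,000 − £0 = £638,000
  £638,000 × 18% = £114,840

General income tax:
  £33,000 × 7% = £2,310
  £480,000 × 13% = £62,400
  → £64,710

£114,840 > £64,710, so the book-profits minimum tax is the binding amount.

£114,840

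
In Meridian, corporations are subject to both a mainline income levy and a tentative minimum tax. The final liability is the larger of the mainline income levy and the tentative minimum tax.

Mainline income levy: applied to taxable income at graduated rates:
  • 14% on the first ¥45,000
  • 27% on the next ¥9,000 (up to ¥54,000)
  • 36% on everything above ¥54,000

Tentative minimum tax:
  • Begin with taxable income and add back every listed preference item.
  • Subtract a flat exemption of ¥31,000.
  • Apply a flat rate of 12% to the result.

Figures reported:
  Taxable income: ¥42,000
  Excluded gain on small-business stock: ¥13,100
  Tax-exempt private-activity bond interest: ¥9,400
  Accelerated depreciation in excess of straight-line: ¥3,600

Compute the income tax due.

¥5,880

Tentative minimum tax:
  Adjusted income: ¥42,000 + ¥13,100 + ¥9,400 + ¥3,600 = ¥68,100
  Less exemption ¥31,000 → base ¥37,100
  ¥37,100 × 12% = ¥4,452

Mainline income levy:
  ¥42,000 × 14% = ¥5,880

¥5,880 > ¥4,452, so the mainline income levy governs.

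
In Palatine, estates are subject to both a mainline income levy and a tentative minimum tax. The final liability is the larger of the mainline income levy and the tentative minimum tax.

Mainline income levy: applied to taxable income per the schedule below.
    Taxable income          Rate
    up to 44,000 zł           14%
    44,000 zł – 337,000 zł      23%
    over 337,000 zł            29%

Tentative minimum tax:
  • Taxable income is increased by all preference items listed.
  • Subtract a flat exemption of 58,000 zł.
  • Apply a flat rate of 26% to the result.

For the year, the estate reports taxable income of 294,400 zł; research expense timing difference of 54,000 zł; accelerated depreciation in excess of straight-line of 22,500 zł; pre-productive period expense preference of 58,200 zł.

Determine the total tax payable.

Tentative minimum tax:
  Adjusted income: 294,400 zł + 54,000 zł + 22,500 zł + 58,200 zł = 429,100 zł
  Less exemption 58,000 zł → base 371,100 zł
  371,100 zł × 26% = 96,486 zł

Mainline income levy:
  44,000 zł × 14% = 6,160 zł
  250,400 zł × 23% = 57,592 zł
  → 63,752 zł

96,486 zł > 63,752 zł, so the tentative minimum tax is the binding amount.

96,486 zł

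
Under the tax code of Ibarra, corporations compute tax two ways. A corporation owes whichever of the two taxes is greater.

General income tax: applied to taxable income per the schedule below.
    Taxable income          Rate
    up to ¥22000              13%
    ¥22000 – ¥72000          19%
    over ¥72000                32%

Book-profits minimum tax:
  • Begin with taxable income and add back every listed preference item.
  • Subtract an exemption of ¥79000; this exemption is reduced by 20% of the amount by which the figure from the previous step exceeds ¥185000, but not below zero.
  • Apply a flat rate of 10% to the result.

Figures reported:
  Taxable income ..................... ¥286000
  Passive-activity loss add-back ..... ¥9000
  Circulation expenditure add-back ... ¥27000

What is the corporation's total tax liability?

Book-profits minimum tax:
  Adjusted income: ¥286000 + ¥9000 + ¥27000 = ¥322000
  Exemption: ¥79000 − 20% × (¥322000 − ¥185000) = ¥79000 − ¥27400 = ¥51600
  Base: ¥322000 − ¥51600 = ¥270400
  ¥270400 × 10% = ¥27040

General income tax:
  ¥22000 × 13% = ¥2860
  ¥50000 × 19% = ¥9500
  ¥214000 × 32% = ¥68480
  → ¥80840

¥80840 > ¥27040, so the general income tax governs.

¥80840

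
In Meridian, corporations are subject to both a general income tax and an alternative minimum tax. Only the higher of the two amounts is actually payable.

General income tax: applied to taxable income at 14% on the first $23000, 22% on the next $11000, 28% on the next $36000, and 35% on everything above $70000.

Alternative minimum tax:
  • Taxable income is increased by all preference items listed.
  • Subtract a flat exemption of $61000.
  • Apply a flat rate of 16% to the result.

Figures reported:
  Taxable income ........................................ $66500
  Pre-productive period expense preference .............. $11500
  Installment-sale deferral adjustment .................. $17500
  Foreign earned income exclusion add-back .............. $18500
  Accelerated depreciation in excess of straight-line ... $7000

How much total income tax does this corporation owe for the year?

Alternative minimum tax:
  Adjusted income: $66500 + $11500 + $17500 + $18500 + $7000 = $121000
  Less exemption $61000 → base $60000
  $60000 × 16% = $9600

General income tax:
  $23000 × 14% = $3220
  $11000 × 22% = $2420
  $32500 × 28% = $9100
  → $14740

$14740 > $9600, so the general income tax governs.

$14740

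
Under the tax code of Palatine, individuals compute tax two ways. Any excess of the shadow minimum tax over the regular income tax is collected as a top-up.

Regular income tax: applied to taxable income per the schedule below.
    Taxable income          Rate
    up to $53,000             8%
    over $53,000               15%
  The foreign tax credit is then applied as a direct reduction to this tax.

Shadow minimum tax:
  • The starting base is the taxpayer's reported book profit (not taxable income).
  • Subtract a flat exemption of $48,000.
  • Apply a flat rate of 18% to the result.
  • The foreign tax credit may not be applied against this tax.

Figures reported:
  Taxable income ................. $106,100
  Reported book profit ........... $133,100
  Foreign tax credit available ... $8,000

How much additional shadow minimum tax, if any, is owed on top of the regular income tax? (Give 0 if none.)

Shadow minimum tax:
  Base (reported book profit): $133,100
  Less exemption $48,000 → base $85,100
  $85,100 × 18% = $15,318

Regular income tax:
  $53,000 × 8% = $4,240
  $53,100 × 15% = $7,965
  → $12,205
  Less foreign tax credit $8,000 → $4,205

Excess of shadow minimum tax over regular income tax: $15,318 − $4,205 = $11,113.

$11,113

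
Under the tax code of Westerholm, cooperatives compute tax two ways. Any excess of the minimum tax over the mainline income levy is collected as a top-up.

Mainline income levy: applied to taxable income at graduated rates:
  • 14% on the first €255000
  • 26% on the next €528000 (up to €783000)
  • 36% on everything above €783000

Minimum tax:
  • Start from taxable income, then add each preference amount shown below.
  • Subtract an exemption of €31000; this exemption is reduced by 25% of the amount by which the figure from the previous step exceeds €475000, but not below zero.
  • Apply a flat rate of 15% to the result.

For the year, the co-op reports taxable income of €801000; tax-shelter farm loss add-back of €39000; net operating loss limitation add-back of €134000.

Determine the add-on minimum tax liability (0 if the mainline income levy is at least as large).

€0

Minimum tax:
  Adjusted income: €801000 + €39000 + €134000 = €974000
  Exemption: 25% × (€974000 − €475000) = €124750 ≥ €31000, so the exemption is fully phased out
  Base: €974000 − €0 = €974000
  €974000 × 15% = €146100

Mainline income levy:
  €255000 × 14% = €35700
  €528000 × 26% = €137280
  €18000 × 36% = €6480
  → €179460

€146100 ≤ €179460, so no add-on is due.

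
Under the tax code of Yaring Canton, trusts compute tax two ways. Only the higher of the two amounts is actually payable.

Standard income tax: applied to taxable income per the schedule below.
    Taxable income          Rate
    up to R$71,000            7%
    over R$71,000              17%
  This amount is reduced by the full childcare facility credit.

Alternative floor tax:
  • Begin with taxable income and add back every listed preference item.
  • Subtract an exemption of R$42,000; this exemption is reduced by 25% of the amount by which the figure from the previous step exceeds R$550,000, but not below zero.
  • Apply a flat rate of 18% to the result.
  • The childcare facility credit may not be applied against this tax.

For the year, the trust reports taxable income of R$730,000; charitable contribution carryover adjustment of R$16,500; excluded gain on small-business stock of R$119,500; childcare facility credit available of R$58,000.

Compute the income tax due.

R$155,880

Alternative floor tax:
  Adjusted income: R$730,000 + R$16,500 + R$119,500 = R$866,000
  Exemption: 25% × (R$866,000 − R$550,000) = R$79,000 ≥ R$42,000, so the exemption is fully phased out
  Base: R$866,000 − R$0 = R$866,000
  R$866,000 × 18% = R$155,880

Standard income tax:
  R$71,000 × 7% = R$4,970
  R$659,000 × 17% = R$112,030
  → R$117,000
  Less childcare facility credit R$58,000 → R$59,000

R$155,880 > R$59,000, so the alternative floor tax is the binding amount.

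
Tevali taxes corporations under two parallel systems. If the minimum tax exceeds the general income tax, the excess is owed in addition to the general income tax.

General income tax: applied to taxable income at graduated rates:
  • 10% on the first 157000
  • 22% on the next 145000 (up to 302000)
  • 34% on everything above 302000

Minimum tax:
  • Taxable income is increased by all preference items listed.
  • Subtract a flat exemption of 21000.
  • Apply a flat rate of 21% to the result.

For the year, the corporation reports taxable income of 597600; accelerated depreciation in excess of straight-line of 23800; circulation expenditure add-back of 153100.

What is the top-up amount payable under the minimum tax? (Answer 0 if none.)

10131

Minimum tax:
  Adjusted income: 597600 + 23800 + 153100 = 774500
  Less exemption 21000 → base 753500
  753500 × 21% = 158235

General income tax:
  157000 × 10% = 15700
  145000 × 22% = 31900
  295600 × 34% = 100504
  → 148104

Excess of minimum tax over general income tax: 158235 − 148104 = 10131.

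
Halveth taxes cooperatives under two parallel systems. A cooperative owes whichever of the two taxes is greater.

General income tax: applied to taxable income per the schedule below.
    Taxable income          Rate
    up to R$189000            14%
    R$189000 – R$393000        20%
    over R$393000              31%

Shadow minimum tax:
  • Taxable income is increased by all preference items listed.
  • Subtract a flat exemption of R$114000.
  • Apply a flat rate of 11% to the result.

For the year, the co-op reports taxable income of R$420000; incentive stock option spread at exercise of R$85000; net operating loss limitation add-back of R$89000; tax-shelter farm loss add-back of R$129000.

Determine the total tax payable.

Shadow minimum tax:
  Adjusted income: R$420000 + R$85000 + R$89000 + R$129000 = R$723000
  Less exemption R$114000 → base R$609000
  R$609000 × 11% = R$66990

General income tax:
  R$189000 × 14% = R$26460
  R$204000 × 20% = R$40800
  R$27000 × 31% = R$8370
  → R$75630

R$75630 > R$66990, so the general income tax governs.

R$75630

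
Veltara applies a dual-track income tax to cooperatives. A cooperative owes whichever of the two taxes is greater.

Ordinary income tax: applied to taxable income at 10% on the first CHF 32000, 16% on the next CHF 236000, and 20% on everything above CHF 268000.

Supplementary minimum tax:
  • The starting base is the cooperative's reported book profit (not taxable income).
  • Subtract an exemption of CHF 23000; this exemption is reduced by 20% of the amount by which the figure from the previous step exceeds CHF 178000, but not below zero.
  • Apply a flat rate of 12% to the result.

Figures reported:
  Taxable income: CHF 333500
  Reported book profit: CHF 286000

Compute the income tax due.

CHF 54060

Ordinary income tax:
  CHF 32000 × 10% = CHF 3200
  CHF 236000 × 16% = CHF 37760
  CHF 65500 × 20% = CHF 13100
  → CHF 54060

Supplementary minimum tax:
  Base (reported book profit): CHF 286000
  Exemption: CHF 23000 − 20% × (CHF 286000 − CHF 178000) = CHF 23000 − CHF 21600 = CHF 1400
  Base: CHF 286000 − CHF 1400 = CHF 284600
  CHF 284600 × 12% = CHF 34152

CHF 54060 > CHF 34152, so the ordinary income tax governs.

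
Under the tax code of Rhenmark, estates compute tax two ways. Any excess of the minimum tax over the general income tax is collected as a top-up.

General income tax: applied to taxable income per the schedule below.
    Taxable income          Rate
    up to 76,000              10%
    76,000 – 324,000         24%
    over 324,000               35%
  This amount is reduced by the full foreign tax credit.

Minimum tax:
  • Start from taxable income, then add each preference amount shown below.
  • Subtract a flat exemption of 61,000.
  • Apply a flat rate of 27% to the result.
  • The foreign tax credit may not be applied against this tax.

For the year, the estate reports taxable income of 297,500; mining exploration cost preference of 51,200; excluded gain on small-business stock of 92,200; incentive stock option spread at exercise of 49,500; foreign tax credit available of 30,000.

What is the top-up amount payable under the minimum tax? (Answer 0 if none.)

85,178

General income tax:
  76,000 × 10% = 7,600
  221,500 × 24% = 53,160
  → 60,760
  Less foreign tax credit 30,000 → 30,760

Minimum tax:
  Adjusted income: 297,500 + 51,200 + 92,200 + 49,500 = 490,400
  Less exemption 61,000 → base 429,400
  429,400 × 27% = 115,938

Excess of minimum tax over general income tax: 115,938 − 30,760 = 85,178.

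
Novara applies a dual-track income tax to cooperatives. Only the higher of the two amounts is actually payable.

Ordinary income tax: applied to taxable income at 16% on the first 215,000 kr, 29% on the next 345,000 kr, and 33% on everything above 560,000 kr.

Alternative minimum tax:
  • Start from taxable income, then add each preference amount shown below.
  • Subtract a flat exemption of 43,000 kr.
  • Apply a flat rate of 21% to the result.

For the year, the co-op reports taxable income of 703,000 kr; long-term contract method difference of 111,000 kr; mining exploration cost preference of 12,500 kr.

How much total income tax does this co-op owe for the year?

181,640 kr

Ordinary income tax:
  215,000 kr × 16% = 34,400 kr
  345,000 kr × 29% = 100,050 kr
  143,000 kr × 33% = 47,190 kr
  → 181,640 kr

Alternative minimum tax:
  Adjusted income: 703,000 kr + 111,000 kr + 12,500 kr = 826,500 kr
  Less exemption 43,000 kr → base 783,500 kr
  783,500 kr × 21% = 164,535 kr

181,640 kr > 164,535 kr, so the ordinary income tax governs.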